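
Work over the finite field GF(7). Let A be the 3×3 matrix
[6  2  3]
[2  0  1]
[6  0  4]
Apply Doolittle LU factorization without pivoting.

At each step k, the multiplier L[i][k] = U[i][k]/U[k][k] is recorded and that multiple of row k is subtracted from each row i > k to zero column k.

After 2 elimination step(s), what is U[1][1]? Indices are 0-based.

k=0: U[0][0]=6
  eliminate (1,0): mult=5, new row 1: (0, 4, 0); set L[1][0]=5
  eliminate (2,0): mult=1, new row 2: (0, 5, 1); set L[2][0]=1
k=1: U[1][1]=4
  eliminate (2,1): mult=3, new row 2: (0, 0, 1); set L[2][1]=3

U[1][1] = 4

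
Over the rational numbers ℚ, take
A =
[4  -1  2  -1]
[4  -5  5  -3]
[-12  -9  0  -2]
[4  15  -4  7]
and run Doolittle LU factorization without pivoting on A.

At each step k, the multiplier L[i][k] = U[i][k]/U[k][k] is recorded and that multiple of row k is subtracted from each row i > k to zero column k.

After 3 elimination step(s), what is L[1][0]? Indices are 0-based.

L[1][0] = 1

Step 1: pivot at (0,0) is 4.
  row1 ← row1 − (1)·row0  ⇒  L[1][0]=1, U row1=(0, -4, 3, -2)
  row2 ← row2 − (-3)·row0  ⇒  L[2][0]=-3, U row2=(0, -12, 6, -5)
  row3 ← row3 − (1)·row0  ⇒  L[3][0]=1, U row3=(0, 16, -6, 8)
Step 2: pivot at (1,1) is -4.
  row2 ← row2 − (3)·row1  ⇒  L[2][1]=3, U row2=(0, 0, -3, 1)
  row3 ← row3 − (-4)·row1  ⇒  L[3][1]=-4, U row3=(0, 0, 6, 0)
Step 3: pivot at (2,2) is -3.
  row3 ← row3 − (-2)·row2  ⇒  L[3][2]=-2, U row3=(0, 0, 0, 2)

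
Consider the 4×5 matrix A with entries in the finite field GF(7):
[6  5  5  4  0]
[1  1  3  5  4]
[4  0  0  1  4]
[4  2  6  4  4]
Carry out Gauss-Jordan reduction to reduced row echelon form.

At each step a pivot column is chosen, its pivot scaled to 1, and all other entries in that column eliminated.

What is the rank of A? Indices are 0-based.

step 1: normalize row 0 (÷6) = (1, 2, 2, 3, 0)
  row 1: subtract 1×row0 = (0, 6, 1, 2, 4)
  row 2: subtract 4×row0 = (0, 6, 6, 3, 4)
  row 3: subtract 4×row0 = (0, 1, 5, 6, 4)
step 2: normalize row 1 (÷6) = (0, 1, 6, 5, 3)
  row 0: subtract 2×row1 = (1, 0, 4, 0, 1)
  row 2: subtract 6×row1 = (0, 0, 5, 1, 0)
  row 3: subtract 1×row1 = (0, 0, 6, 1, 1)
step 3: normalize row 2 (÷5) = (0, 0, 1, 3, 0)
  row 0: subtract 4×row2 = (1, 0, 0, 2, 1)
  row 1: subtract 6×row2 = (0, 1, 0, 1, 3)
  row 3: subtract 6×row2 = (0, 0, 0, 4, 1)
step 4: normalize row 3 (÷4) = (0, 0, 0, 1, 2)
  row 0: subtract 2×row3 = (1, 0, 0, 0, 4)
  row 1: subtract 1×row3 = (0, 1, 0, 0, 1)
  row 2: subtract 3×row3 = (0, 0, 1, 0, 1)

rank = 4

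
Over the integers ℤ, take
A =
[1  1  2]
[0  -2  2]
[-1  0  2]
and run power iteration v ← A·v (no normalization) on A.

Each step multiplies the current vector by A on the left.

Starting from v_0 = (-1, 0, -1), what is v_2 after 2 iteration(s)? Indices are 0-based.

v_2 = (-7, 2, 1)

v_0 = (-1, 0, -1).
v_1 = A·v_0 = (-3, -2, -1).
v_2 = A·v_1 = (-7, 2, 1).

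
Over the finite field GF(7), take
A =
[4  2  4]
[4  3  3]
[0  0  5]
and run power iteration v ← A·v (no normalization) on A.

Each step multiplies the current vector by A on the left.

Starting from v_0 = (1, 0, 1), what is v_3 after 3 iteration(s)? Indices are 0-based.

v_0 = (1, 0, 1).
v_1 = A·v_0 = (1, 0, 5).
v_2 = A·v_1 = (3, 5, 4).
v_3 = A·v_2 = (3, 4, 6).

v_3 = (3, 4, 6)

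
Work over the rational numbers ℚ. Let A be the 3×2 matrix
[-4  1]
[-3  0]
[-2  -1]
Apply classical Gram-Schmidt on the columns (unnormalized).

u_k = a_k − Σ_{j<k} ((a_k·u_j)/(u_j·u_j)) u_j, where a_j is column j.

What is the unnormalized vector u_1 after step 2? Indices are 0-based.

u_1 = (21/29, -6/29, -33/29)

Step 1: u_0 = a_0 = (-4, -3, -2).
Step 2: u_1 = a_1 − (-2/29)·u_0 = (21/29, -6/29, -33/29).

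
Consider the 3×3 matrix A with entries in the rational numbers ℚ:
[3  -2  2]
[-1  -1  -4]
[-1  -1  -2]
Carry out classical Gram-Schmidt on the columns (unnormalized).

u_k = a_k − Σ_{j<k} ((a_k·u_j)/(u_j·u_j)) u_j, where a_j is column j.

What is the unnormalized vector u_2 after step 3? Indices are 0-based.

u_2 = (0, -1, 1)

Step 1: u_0 = a_0 = (3, -1, -1).
Step 2: u_1 = a_1 − (-4/11)·u_0 = (-10/11, -15/11, -15/11).
Step 3: u_2 = a_2 − (12/11)·u_0 − (7/5)·u_1 = (0, -1, 1).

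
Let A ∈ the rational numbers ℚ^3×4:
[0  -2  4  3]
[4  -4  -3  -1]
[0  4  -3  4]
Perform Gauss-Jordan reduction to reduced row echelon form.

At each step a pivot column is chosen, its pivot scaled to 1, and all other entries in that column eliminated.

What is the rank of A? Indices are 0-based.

[1] R0 <-> R1
[1] R0 /= 4  ⇒  (1, -1, -3/4, -1/4)
[2] R1 /= -2  ⇒  (0, 1, -2, -3/2)
     R0 -= -1·R1  ⇒  (1, 0, -11/4, -7/4)
     R2 -= 4·R1  ⇒  (0, 0, 5, 10)
[3] R2 /= 5  ⇒  (0, 0, 1, 2)
     R0 -= -11/4·R2  ⇒  (1, 0, 0, 15/4)
     R1 -= -2·R2  ⇒  (0, 1, 0, 5/2)

rank = 3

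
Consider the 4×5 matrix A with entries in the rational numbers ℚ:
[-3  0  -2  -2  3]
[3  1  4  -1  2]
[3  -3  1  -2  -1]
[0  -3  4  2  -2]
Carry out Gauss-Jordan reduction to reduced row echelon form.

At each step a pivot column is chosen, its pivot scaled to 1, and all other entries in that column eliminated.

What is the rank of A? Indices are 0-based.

step 1: normalize row 0 (÷-3) = (1, 0, 2/3, 2/3, -1)
  row 1: subtract 3×row0 = (0, 1, 2, -3, 5)
  row 2: subtract 3×row0 = (0, -3, -1, -4, 2)
step 2: normalize row 1 (÷1) = (0, 1, 2, -3, 5)
  row 2: subtract -3×row1 = (0, 0, 5, -13, 17)
  row 3: subtract -3×row1 = (0, 0, 10, -7, 13)
step 3: normalize row 2 (÷5) = (0, 0, 1, -13/5, 17/5)
  row 0: subtract 2/3×row2 = (1, 0, 0, 12/5, -49/15)
  row 1: subtract 2×row2 = (0, 1, 0, 11/5, -9/5)
  row 3: subtract 10×row2 = (0, 0, 0, 19, -21)
step 4: normalize row 3 (÷19) = (0, 0, 0, 1, -21/19)
  row 0: subtract 12/5×row3 = (1, 0, 0, 0, -35/57)
  row 1: subtract 11/5×row3 = (0, 1, 0, 0, 12/19)
  row 2: subtract -13/5×row3 = (0, 0, 1, 0, 10/19)

rank = 4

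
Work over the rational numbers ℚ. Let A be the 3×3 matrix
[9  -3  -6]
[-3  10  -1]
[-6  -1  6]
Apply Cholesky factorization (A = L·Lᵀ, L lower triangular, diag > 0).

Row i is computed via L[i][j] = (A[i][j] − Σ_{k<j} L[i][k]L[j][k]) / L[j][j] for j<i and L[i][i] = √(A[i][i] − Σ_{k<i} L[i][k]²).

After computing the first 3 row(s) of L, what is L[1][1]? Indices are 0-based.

L[1][1] = 3

Step 1: L[0][0] = √(9) = 3.
  L[1][0] = (-3) / L[0][0] = -1.
Step 2: L[1][1] = √(9) = 3.
  L[2][0] = (-6) / L[0][0] = -2.
  L[2][1] = (-3) / L[1][1] = -1.
Step 3: L[2][2] = √(1) = 1.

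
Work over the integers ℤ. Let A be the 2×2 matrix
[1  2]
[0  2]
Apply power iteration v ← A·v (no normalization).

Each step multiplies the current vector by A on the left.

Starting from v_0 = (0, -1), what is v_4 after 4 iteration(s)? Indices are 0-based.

v_0 = (0, -1).
v_1 = A·v_0 = (-2, -2).
v_2 = A·v_1 = (-6, -4).
v_3 = A·v_2 = (-14, -8).
v_4 = A·v_3 = (-30, -16).

v_4 = (-30, -16)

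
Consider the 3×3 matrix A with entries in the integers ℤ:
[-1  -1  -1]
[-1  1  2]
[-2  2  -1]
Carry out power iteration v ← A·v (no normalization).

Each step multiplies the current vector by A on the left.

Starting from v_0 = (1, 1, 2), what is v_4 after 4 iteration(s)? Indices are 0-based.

v_0 = (1, 1, 2).
v_1 = A·v_0 = (-4, 4, -2).
v_2 = A·v_1 = (2, 4, 18).
v_3 = A·v_2 = (-24, 38, -14).
v_4 = A·v_3 = (0, 34, 138).

v_4 = (0, 34, 138)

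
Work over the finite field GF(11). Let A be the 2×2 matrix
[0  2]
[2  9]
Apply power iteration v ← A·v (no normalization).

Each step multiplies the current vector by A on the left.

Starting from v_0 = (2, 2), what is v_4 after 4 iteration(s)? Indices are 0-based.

v_4 = (1, 9)

v_0 = (2, 2).
v_1 = A·v_0 = (4, 0).
v_2 = A·v_1 = (0, 8).
v_3 = A·v_2 = (5, 6).
v_4 = A·v_3 = (1, 9).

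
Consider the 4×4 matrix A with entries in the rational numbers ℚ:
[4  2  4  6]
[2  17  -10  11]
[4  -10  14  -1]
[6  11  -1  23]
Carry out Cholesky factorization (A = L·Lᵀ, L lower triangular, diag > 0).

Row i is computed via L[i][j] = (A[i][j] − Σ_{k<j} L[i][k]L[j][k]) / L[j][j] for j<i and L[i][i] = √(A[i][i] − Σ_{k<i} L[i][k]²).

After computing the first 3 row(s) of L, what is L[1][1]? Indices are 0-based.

Step 1: L[0][0] = √(4) = 2.
  L[1][0] = (2) / L[0][0] = 1.
Step 2: L[1][1] = √(16) = 4.
  L[2][0] = (4) / L[0][0] = 2.
  L[2][1] = (-12) / L[1][1] = -3.
Step 3: L[2][2] = √(1) = 1.

L[1][1] = 4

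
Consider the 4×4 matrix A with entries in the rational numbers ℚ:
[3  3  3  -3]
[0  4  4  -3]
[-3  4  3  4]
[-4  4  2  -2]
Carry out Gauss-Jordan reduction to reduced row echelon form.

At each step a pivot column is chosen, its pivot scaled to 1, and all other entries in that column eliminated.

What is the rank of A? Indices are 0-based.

rank = 4

pivot(0,0)=3: scale R0 → (1, 1, 1, -1)
  clear (2,0): R2 −= (-3)R0 → (0, 7, 6, 1)
  clear (3,0): R3 −= (-4)R0 → (0, 8, 6, -6)
pivot(1,1)=4: scale R1 → (0, 1, 1, -3/4)
  clear (0,1): R0 −= (1)R1 → (1, 0, 0, -1/4)
  clear (2,1): R2 −= (7)R1 → (0, 0, -1, 25/4)
  clear (3,1): R3 −= (8)R1 → (0, 0, -2, 0)
pivot(2,2)=-1: scale R2 → (0, 0, 1, -25/4)
  clear (1,2): R1 −= (1)R2 → (0, 1, 0, 11/2)
  clear (3,2): R3 −= (-2)R2 → (0, 0, 0, -25/2)
pivot(3,3)=-25/2: scale R3 → (0, 0, 0, 1)
  clear (0,3): R0 −= (-1/4)R3 → (1, 0, 0, 0)
  clear (1,3): R1 −= (11/2)R3 → (0, 1, 0, 0)
  clear (2,3): R2 −= (-25/4)R3 → (0, 0, 1, 0)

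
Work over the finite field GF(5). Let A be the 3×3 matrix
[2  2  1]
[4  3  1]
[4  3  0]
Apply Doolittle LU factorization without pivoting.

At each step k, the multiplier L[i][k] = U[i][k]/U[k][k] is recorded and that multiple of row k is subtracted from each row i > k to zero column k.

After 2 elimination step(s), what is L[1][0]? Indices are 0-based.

L[1][0] = 2

Step 1: pivot at (0,0) is 2.
  row1 ← row1 − (2)·row0  ⇒  L[1][0]=2, U row1=(0, 4, 4)
  row2 ← row2 − (2)·row0  ⇒  L[2][0]=2, U row2=(0, 4, 3)
Step 2: pivot at (1,1) is 4.
  row2 ← row2 − (1)·row1  ⇒  L[2][1]=1, U row2=(0, 0, 4)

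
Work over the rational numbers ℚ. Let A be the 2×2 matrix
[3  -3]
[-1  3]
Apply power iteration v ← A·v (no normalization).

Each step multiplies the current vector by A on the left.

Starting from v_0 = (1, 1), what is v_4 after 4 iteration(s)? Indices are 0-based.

v_0 = (1, 1).
v_1 = A·v_0 = (0, 2).
v_2 = A·v_1 = (-6, 6).
v_3 = A·v_2 = (-36, 24).
v_4 = A·v_3 = (-180, 108).

v_4 = (-180, 108)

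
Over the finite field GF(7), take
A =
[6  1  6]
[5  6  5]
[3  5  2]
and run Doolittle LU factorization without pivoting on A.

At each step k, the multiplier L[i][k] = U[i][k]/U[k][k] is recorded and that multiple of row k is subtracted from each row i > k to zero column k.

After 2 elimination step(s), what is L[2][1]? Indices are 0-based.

Step 1: pivot at (0,0) is 6.
  row1 ← row1 − (2)·row0  ⇒  L[1][0]=2, U row1=(0, 4, 0)
  row2 ← row2 − (4)·row0  ⇒  L[2][0]=4, U row2=(0, 1, 6)
Step 2: pivot at (1,1) is 4.
  row2 ← row2 − (2)·row1  ⇒  L[2][1]=2, U row2=(0, 0, 6)

L[2][1] = 2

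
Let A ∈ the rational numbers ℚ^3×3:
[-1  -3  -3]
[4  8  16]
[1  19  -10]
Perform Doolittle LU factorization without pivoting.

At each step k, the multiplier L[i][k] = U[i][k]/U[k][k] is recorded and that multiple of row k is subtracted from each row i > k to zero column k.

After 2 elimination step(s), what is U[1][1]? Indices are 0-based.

Step 1: pivot at (0,0) is -1.
  row1 ← row1 − (-4)·row0  ⇒  L[1][0]=-4, U row1=(0, -4, 4)
  row2 ← row2 − (-1)·row0  ⇒  L[2][0]=-1, U row2=(0, 16, -13)
Step 2: pivot at (1,1) is -4.
  row2 ← row2 − (-4)·row1  ⇒  L[2][1]=-4, U row2=(0, 0, 3)

U[1][1] = -4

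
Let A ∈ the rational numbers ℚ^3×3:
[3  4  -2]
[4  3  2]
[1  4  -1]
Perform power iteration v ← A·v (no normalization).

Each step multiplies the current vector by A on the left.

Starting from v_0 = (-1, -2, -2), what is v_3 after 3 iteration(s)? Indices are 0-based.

v_3 = (-413, -616, -343)

v_0 = (-1, -2, -2).
v_1 = A·v_0 = (-7, -14, -7).
v_2 = A·v_1 = (-63, -84, -56).
v_3 = A·v_2 = (-413, -616, -343).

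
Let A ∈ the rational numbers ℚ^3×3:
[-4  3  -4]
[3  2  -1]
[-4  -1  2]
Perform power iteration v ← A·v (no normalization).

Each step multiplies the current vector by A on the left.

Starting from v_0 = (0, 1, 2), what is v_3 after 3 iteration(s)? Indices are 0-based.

v_0 = (0, 1, 2).
v_1 = A·v_0 = (-5, 0, 3).
v_2 = A·v_1 = (8, -18, 26).
v_3 = A·v_2 = (-190, -38, 38).

v_3 = (-190, -38, 38)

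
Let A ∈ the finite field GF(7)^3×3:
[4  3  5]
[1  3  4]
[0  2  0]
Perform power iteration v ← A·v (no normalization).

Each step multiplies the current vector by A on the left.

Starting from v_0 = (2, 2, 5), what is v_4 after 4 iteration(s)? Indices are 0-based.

v_4 = (2, 1, 3)

v_0 = (2, 2, 5).
v_1 = A·v_0 = (4, 0, 4).
v_2 = A·v_1 = (1, 6, 0).
v_3 = A·v_2 = (1, 5, 5).
v_4 = A·v_3 = (2, 1, 3).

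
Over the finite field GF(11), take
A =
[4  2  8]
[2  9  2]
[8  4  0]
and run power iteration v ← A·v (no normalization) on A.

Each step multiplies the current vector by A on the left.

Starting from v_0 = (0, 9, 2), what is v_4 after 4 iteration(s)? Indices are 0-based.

v_4 = (8, 0, 0)

v_0 = (0, 9, 2).
v_1 = A·v_0 = (1, 8, 3).
v_2 = A·v_1 = (0, 3, 7).
v_3 = A·v_2 = (7, 8, 1).
v_4 = A·v_3 = (8, 0, 0).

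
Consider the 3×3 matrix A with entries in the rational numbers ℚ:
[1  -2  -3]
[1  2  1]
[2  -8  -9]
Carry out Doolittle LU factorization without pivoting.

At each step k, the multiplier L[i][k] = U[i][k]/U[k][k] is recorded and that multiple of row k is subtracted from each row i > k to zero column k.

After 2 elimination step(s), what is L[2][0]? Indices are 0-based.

L[2][0] = 2

[col 0] pivot 1
  R1 -= 1*R0 → (0, 4, 4)  (L[1][0] := 1)
  R2 -= 2*R0 → (0, -4, -3)  (L[2][0] := 2)
[col 1] pivot 4
  R2 -= -1*R1 → (0, 0, 1)  (L[2][1] := -1)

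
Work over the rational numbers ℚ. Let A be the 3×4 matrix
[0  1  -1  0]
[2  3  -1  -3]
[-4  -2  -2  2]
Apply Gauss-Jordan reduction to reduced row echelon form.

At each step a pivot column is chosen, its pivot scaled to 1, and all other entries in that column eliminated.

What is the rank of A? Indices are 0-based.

rank = 3

step 1: exchange rows 0,1
step 1: normalize row 0 (÷2) = (1, 3/2, -1/2, -3/2)
  row 2: subtract -4×row0 = (0, 4, -4, -4)
step 2: normalize row 1 (÷1) = (0, 1, -1, 0)
  row 0: subtract 3/2×row1 = (1, 0, 1, -3/2)
  row 2: subtract 4×row1 = (0, 0, 0, -4)
skip col 2 (zero from row 2)
step 3: normalize row 2 (÷-4) = (0, 0, 0, 1)
  row 0: subtract -3/2×row2 = (1, 0, 1, 0)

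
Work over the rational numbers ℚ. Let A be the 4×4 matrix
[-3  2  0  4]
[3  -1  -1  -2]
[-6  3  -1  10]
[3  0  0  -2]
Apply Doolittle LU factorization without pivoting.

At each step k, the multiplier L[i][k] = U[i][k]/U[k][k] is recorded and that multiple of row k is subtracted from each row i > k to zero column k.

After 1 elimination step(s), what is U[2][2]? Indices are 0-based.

U[2][2] = -1

Step 1: pivot at (0,0) is -3.
  row1 ← row1 − (-1)·row0  ⇒  L[1][0]=-1, U row1=(0, 1, -1, 2)
  row2 ← row2 − (2)·row0  ⇒  L[2][0]=2, U row2=(0, -1, -1, 2)
  row3 ← row3 − (-1)·row0  ⇒  L[3][0]=-1, U row3=(0, 2, 0, 2)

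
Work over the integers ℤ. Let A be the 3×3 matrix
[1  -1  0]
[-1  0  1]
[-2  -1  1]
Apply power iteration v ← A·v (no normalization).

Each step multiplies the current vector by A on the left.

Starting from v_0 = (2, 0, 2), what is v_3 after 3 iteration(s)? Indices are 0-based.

v_3 = (6, -8, -6)

v_0 = (2, 0, 2).
v_1 = A·v_0 = (2, 0, -2).
v_2 = A·v_1 = (2, -4, -6).
v_3 = A·v_2 = (6, -8, -6).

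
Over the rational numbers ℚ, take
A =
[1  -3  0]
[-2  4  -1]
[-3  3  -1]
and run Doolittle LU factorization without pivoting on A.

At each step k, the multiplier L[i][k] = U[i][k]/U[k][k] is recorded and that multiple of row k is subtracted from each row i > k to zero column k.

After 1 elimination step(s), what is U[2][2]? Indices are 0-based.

U[2][2] = -1

Step 1: pivot at (0,0) is 1.
  row1 ← row1 − (-2)·row0  ⇒  L[1][0]=-2, U row1=(0, -2, -1)
  row2 ← row2 − (-3)·row0  ⇒  L[2][0]=-3, U row2=(0, -6, -1)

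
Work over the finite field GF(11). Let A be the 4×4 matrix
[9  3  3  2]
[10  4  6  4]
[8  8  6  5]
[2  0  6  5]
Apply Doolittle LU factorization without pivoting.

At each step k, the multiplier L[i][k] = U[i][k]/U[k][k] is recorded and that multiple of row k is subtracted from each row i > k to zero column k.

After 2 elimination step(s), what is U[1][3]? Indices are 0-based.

U[1][3] = 3

[col 0] pivot 9
  R1 -= 6*R0 → (0, 8, 10, 3)  (L[1][0] := 6)
  R2 -= 7*R0 → (0, 9, 7, 2)  (L[2][0] := 7)
  R3 -= 10*R0 → (0, 3, 9, 7)  (L[3][0] := 10)
[col 1] pivot 8
  R2 -= 8*R1 → (0, 0, 4, 0)  (L[2][1] := 8)
  R3 -= 10*R1 → (0, 0, 8, 10)  (L[3][1] := 10)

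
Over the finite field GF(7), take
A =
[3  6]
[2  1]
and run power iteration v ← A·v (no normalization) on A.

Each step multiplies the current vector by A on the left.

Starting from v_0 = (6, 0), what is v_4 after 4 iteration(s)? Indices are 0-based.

v_0 = (6, 0).
v_1 = A·v_0 = (4, 5).
v_2 = A·v_1 = (0, 6).
v_3 = A·v_2 = (1, 6).
v_4 = A·v_3 = (4, 1).

v_4 = (4, 1)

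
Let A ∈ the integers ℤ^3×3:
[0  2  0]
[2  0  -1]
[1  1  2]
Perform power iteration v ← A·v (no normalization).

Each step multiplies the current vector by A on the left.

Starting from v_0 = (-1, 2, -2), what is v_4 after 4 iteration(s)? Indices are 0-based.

v_0 = (-1, 2, -2).
v_1 = A·v_0 = (4, 0, -3).
v_2 = A·v_1 = (0, 11, -2).
v_3 = A·v_2 = (22, 2, 7).
v_4 = A·v_3 = (4, 37, 38).

v_4 = (4, 37, 38)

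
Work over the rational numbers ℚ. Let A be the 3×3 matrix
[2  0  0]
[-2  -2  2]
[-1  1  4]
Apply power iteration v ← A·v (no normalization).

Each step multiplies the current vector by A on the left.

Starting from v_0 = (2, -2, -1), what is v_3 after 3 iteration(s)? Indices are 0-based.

v_3 = (16, -52, -180)

v_0 = (2, -2, -1).
v_1 = A·v_0 = (4, -2, -8).
v_2 = A·v_1 = (8, -20, -38).
v_3 = A·v_2 = (16, -52, -180).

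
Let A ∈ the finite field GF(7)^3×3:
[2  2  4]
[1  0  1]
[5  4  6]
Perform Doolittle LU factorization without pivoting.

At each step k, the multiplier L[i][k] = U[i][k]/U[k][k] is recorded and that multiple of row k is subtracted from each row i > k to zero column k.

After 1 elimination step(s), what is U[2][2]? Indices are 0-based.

Step 1: pivot at (0,0) is 2.
  row1 ← row1 − (4)·row0  ⇒  L[1][0]=4, U row1=(0, 6, 6)
  row2 ← row2 − (6)·row0  ⇒  L[2][0]=6, U row2=(0, 6, 3)

U[2][2] = 3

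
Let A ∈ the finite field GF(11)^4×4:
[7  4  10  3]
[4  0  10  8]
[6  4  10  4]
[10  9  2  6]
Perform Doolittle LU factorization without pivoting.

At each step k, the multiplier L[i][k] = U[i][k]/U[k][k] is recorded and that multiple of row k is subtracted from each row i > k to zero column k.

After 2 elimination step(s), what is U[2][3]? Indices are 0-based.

k=0: U[0][0]=7
  eliminate (1,0): mult=10, new row 1: (0, 4, 9, 0); set L[1][0]=10
  eliminate (2,0): mult=4, new row 2: (0, 10, 3, 3); set L[2][0]=4
  eliminate (3,0): mult=3, new row 3: (0, 8, 5, 8); set L[3][0]=3
k=1: U[1][1]=4
  eliminate (2,1): mult=8, new row 2: (0, 0, 8, 3); set L[2][1]=8
  eliminate (3,1): mult=2, new row 3: (0, 0, 9, 8); set L[3][1]=2

U[2][3] = 3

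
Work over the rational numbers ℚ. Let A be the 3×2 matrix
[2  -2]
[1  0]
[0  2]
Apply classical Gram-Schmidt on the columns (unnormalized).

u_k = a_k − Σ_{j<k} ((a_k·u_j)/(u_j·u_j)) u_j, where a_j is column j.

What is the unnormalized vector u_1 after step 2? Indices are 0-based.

u_1 = (-2/5, 4/5, 2)

Step 1: u_0 = a_0 = (2, 1, 0).
Step 2: u_1 = a_1 − (-4/5)·u_0 = (-2/5, 4/5, 2).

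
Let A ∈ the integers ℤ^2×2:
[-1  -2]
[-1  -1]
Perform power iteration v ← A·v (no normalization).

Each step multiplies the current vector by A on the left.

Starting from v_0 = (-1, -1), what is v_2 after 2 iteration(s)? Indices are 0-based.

v_0 = (-1, -1).
v_1 = A·v_0 = (3, 2).
v_2 = A·v_1 = (-7, -5).

v_2 = (-7, -5)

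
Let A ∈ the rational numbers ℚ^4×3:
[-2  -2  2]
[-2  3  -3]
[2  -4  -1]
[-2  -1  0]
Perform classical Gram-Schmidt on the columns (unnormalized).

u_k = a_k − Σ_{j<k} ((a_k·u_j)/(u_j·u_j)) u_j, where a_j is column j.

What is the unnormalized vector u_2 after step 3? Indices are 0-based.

u_2 = (25/26, -30/13, -53/26, -9/13)

Step 1: u_0 = a_0 = (-2, -2, 2, -2).
Step 2: u_1 = a_1 − (-1/2)·u_0 = (-3, 2, -3, -2).
Step 3: u_2 = a_2 − (0)·u_0 − (-9/26)·u_1 = (25/26, -30/13, -53/26, -9/13).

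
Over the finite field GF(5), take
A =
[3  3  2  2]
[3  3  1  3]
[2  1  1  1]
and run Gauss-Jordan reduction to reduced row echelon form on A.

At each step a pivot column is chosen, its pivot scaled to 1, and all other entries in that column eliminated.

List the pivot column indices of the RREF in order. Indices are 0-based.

[1] R0 /= 3  ⇒  (1, 1, 4, 4)
     R1 -= 3·R0  ⇒  (0, 0, 4, 1)
     R2 -= 2·R0  ⇒  (0, 4, 3, 3)
[2] R1 <-> R2
[2] R1 /= 4  ⇒  (0, 1, 2, 2)
     R0 -= 1·R1  ⇒  (1, 0, 2, 2)
[3] R2 /= 4  ⇒  (0, 0, 1, 4)
     R0 -= 2·R2  ⇒  (1, 0, 0, 4)
     R1 -= 2·R2  ⇒  (0, 1, 0, 4)

pivot columns: 0, 1, 2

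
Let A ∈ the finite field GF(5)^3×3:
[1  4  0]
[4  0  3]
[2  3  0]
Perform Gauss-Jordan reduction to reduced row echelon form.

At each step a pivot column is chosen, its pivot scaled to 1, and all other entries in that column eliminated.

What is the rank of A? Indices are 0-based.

[1] R0 /= 1  ⇒  (1, 4, 0)
     R1 -= 4·R0  ⇒  (0, 4, 3)
     R2 -= 2·R0  ⇒  (0, 0, 0)
[2] R1 /= 4  ⇒  (0, 1, 2)
     R0 -= 4·R1  ⇒  (1, 0, 2)
column 2 empty below row 2

rank = 2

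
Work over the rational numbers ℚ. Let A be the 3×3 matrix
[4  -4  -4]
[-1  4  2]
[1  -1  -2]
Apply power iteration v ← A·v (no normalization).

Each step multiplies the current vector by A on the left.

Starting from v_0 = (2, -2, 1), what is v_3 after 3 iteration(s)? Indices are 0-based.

v_3 = (384, -200, 80)

v_0 = (2, -2, 1).
v_1 = A·v_0 = (12, -8, 2).
v_2 = A·v_1 = (72, -40, 16).
v_3 = A·v_2 = (384, -200, 80).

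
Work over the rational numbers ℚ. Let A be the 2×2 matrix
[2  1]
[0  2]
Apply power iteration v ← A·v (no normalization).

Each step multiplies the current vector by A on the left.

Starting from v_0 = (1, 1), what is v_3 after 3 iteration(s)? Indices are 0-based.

v_0 = (1, 1).
v_1 = A·v_0 = (3, 2).
v_2 = A·v_1 = (8, 4).
v_3 = A·v_2 = (20, 8).

v_3 = (20, 8)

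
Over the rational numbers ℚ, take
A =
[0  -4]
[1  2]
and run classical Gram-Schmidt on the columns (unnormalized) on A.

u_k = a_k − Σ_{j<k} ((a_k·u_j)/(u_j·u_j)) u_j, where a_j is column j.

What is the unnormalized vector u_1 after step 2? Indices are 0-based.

Step 1: u_0 = a_0 = (0, 1).
Step 2: u_1 = a_1 − (2)·u_0 = (-4, 0).

u_1 = (-4, 0)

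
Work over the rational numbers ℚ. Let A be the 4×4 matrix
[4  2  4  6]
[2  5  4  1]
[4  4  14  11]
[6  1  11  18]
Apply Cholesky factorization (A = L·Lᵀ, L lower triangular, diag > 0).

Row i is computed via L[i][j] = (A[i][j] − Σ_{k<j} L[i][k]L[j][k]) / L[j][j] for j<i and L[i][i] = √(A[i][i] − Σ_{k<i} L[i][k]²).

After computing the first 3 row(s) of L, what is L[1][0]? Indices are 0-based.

Step 1: L[0][0] = √(4) = 2.
  L[1][0] = (2) / L[0][0] = 1.
Step 2: L[1][1] = √(4) = 2.
  L[2][0] = (4) / L[0][0] = 2.
  L[2][1] = (2) / L[1][1] = 1.
Step 3: L[2][2] = √(9) = 3.

L[1][0] = 1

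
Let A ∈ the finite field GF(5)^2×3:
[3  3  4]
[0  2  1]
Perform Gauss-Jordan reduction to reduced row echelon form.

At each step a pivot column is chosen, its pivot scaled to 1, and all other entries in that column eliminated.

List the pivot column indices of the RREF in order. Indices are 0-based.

step 1: normalize row 0 (÷3) = (1, 1, 3)
step 2: normalize row 1 (÷2) = (0, 1, 3)
  row 0: subtract 1×row1 = (1, 0, 0)

pivot columns: 0, 1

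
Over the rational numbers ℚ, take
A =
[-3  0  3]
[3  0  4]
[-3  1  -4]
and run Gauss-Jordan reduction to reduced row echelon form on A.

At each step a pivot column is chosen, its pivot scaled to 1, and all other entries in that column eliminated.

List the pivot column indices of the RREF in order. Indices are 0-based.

[1] R0 /= -3  ⇒  (1, 0, -1)
     R1 -= 3·R0  ⇒  (0, 0, 7)
     R2 -= -3·R0  ⇒  (0, 1, -7)
[2] R1 <-> R2
[2] R1 /= 1  ⇒  (0, 1, -7)
[3] R2 /= 7  ⇒  (0, 0, 1)
     R0 -= -1·R2  ⇒  (1, 0, 0)
     R1 -= -7·R2  ⇒  (0, 1, 0)

pivot columns: 0, 1, 2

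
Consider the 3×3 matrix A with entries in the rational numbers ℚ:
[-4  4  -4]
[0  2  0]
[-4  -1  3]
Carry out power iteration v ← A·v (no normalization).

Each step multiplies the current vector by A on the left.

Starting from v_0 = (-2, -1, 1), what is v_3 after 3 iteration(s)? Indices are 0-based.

v_0 = (-2, -1, 1).
v_1 = A·v_0 = (0, -2, 12).
v_2 = A·v_1 = (-56, -4, 38).
v_3 = A·v_2 = (56, -8, 342).

v_3 = (56, -8, 342)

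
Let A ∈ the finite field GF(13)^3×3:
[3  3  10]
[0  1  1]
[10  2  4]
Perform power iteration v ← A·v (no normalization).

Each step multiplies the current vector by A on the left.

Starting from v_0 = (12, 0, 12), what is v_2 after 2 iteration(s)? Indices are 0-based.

v_2 = (0, 11, 7)

v_0 = (12, 0, 12).
v_1 = A·v_0 = (0, 12, 12).
v_2 = A·v_1 = (0, 11, 7).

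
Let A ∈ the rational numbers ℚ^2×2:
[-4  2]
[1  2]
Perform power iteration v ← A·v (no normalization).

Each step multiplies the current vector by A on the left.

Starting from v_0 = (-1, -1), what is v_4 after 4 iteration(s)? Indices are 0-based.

v_0 = (-1, -1).
v_1 = A·v_0 = (2, -3).
v_2 = A·v_1 = (-14, -4).
v_3 = A·v_2 = (48, -22).
v_4 = A·v_3 = (-236, 4).

v_4 = (-236, 4)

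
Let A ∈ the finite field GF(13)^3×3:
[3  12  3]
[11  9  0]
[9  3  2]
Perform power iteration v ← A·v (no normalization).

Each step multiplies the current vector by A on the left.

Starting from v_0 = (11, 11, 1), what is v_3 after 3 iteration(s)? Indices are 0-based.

v_3 = (12, 8, 9)

v_0 = (11, 11, 1).
v_1 = A·v_0 = (12, 12, 4).
v_2 = A·v_1 = (10, 6, 9).
v_3 = A·v_2 = (12, 8, 9).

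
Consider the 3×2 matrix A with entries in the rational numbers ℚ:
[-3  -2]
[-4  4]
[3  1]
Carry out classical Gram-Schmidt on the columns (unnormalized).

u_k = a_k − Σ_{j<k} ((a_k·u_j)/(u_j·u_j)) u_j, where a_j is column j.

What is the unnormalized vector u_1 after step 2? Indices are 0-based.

u_1 = (-89/34, 54/17, 55/34)

Step 1: u_0 = a_0 = (-3, -4, 3).
Step 2: u_1 = a_1 − (-7/34)·u_0 = (-89/34, 54/17, 55/34).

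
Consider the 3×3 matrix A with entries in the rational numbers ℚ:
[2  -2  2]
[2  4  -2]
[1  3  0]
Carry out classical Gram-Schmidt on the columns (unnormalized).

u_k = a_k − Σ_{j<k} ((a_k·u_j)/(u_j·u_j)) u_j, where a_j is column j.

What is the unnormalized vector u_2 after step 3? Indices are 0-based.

u_2 = (10/53, -40/53, 60/53)

Step 1: u_0 = a_0 = (2, 2, 1).
Step 2: u_1 = a_1 − (7/9)·u_0 = (-32/9, 22/9, 20/9).
Step 3: u_2 = a_2 − (0)·u_0 − (-27/53)·u_1 = (10/53, -40/53, 60/53).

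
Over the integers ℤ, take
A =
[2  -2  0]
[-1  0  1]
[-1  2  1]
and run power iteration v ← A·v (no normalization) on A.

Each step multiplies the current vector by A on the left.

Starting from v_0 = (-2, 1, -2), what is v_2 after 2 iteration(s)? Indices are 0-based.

v_2 = (-12, 8, 8)

v_0 = (-2, 1, -2).
v_1 = A·v_0 = (-6, 0, 2).
v_2 = A·v_1 = (-12, 8, 8).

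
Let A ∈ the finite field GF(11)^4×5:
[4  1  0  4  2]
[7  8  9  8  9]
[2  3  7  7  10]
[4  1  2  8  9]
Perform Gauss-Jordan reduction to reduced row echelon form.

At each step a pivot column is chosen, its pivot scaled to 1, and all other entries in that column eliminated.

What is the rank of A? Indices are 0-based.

step 1: normalize row 0 (÷4) = (1, 3, 0, 1, 6)
  row 1: subtract 7×row0 = (0, 9, 9, 1, 0)
  row 2: subtract 2×row0 = (0, 8, 7, 5, 9)
  row 3: subtract 4×row0 = (0, 0, 2, 4, 7)
step 2: normalize row 1 (÷9) = (0, 1, 1, 5, 0)
  row 0: subtract 3×row1 = (1, 0, 8, 8, 6)
  row 2: subtract 8×row1 = (0, 0, 10, 9, 9)
step 3: normalize row 2 (÷10) = (0, 0, 1, 2, 2)
  row 0: subtract 8×row2 = (1, 0, 0, 3, 1)
  row 1: subtract 1×row2 = (0, 1, 0, 3, 9)
  row 3: subtract 2×row2 = (0, 0, 0, 0, 3)
skip col 3 (zero from row 3)
step 4: normalize row 3 (÷3) = (0, 0, 0, 0, 1)
  row 0: subtract 1×row3 = (1, 0, 0, 3, 0)
  row 1: subtract 9×row3 = (0, 1, 0, 3, 0)
  row 2: subtract 2×row3 = (0, 0, 1, 2, 0)

rank = 4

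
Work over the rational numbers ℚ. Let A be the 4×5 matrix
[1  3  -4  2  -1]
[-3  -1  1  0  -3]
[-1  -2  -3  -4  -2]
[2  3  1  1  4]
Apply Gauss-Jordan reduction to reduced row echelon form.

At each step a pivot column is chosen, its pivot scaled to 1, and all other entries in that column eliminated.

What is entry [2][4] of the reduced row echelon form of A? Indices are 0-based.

[1] R0 /= 1  ⇒  (1, 3, -4, 2, -1)
     R1 -= -3·R0  ⇒  (0, 8, -11, 6, -6)
     R2 -= -1·R0  ⇒  (0, 1, -7, -2, -3)
     R3 -= 2·R0  ⇒  (0, -3, 9, -3, 6)
[2] R1 /= 8  ⇒  (0, 1, -11/8, 3/4, -3/4)
     R0 -= 3·R1  ⇒  (1, 0, 1/8, -1/4, 5/4)
     R2 -= 1·R1  ⇒  (0, 0, -45/8, -11/4, -9/4)
     R3 -= -3·R1  ⇒  (0, 0, 39/8, -3/4, 15/4)
[3] R2 /= -45/8  ⇒  (0, 0, 1, 22/45, 2/5)
     R0 -= 1/8·R2  ⇒  (1, 0, 0, -14/45, 6/5)
     R1 -= -11/8·R2  ⇒  (0, 1, 0, 64/45, -1/5)
     R3 -= 39/8·R2  ⇒  (0, 0, 0, -47/15, 9/5)
[4] R3 /= -47/15  ⇒  (0, 0, 0, 1, -27/47)
     R0 -= -14/45·R3  ⇒  (1, 0, 0, 0, 48/47)
     R1 -= 64/45·R3  ⇒  (0, 1, 0, 0, 29/47)
     R2 -= 22/45·R3  ⇒  (0, 0, 1, 0, 32/47)

M[2][4] = 32/47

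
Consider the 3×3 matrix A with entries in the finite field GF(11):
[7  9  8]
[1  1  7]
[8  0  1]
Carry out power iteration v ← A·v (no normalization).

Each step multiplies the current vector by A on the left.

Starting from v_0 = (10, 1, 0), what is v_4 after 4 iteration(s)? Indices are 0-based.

v_0 = (10, 1, 0).
v_1 = A·v_0 = (2, 0, 3).
v_2 = A·v_1 = (5, 1, 8).
v_3 = A·v_2 = (9, 7, 4).
v_4 = A·v_3 = (4, 0, 10).

v_4 = (4, 0, 10)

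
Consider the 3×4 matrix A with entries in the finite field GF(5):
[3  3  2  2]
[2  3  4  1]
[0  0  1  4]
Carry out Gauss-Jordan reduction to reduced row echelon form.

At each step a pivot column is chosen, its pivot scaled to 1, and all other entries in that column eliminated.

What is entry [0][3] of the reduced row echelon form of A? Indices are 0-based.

step 1: normalize row 0 (÷3) = (1, 1, 4, 4)
  row 1: subtract 2×row0 = (0, 1, 1, 3)
step 2: normalize row 1 (÷1) = (0, 1, 1, 3)
  row 0: subtract 1×row1 = (1, 0, 3, 1)
step 3: normalize row 2 (÷1) = (0, 0, 1, 4)
  row 0: subtract 3×row2 = (1, 0, 0, 4)
  row 1: subtract 1×row2 = (0, 1, 0, 4)

M[0][3] = 4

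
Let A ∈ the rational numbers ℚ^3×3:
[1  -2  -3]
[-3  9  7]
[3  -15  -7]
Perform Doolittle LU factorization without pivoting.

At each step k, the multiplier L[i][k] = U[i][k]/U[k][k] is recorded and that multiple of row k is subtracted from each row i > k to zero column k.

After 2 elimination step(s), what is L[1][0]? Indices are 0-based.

L[1][0] = -3

k=0: U[0][0]=1
  eliminate (1,0): mult=-3, new row 1: (0, 3, -2); set L[1][0]=-3
  eliminate (2,0): mult=3, new row 2: (0, -9, 2); set L[2][0]=3
k=1: U[1][1]=3
  eliminate (2,1): mult=-3, new row 2: (0, 0, -4); set L[2][1]=-3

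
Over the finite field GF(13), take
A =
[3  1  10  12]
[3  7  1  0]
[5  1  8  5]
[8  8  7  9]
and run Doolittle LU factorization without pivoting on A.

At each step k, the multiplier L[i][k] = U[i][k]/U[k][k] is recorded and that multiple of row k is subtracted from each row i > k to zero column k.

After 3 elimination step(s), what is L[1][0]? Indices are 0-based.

L[1][0] = 1

k=0: U[0][0]=3
  eliminate (1,0): mult=1, new row 1: (0, 6, 4, 1); set L[1][0]=1
  eliminate (2,0): mult=6, new row 2: (0, 8, 0, 11); set L[2][0]=6
  eliminate (3,0): mult=7, new row 3: (0, 1, 2, 3); set L[3][0]=7
k=1: U[1][1]=6
  eliminate (2,1): mult=10, new row 2: (0, 0, 12, 1); set L[2][1]=10
  eliminate (3,1): mult=11, new row 3: (0, 0, 10, 5); set L[3][1]=11
k=2: U[2][2]=12
  eliminate (3,2): mult=3, new row 3: (0, 0, 0, 2); set L[3][2]=3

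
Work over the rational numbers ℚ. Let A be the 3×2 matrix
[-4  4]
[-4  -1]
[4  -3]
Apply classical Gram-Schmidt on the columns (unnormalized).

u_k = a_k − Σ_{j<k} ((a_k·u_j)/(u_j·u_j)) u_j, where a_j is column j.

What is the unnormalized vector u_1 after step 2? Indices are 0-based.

u_1 = (2, -3, -1)

Step 1: u_0 = a_0 = (-4, -4, 4).
Step 2: u_1 = a_1 − (-1/2)·u_0 = (2, -3, -1).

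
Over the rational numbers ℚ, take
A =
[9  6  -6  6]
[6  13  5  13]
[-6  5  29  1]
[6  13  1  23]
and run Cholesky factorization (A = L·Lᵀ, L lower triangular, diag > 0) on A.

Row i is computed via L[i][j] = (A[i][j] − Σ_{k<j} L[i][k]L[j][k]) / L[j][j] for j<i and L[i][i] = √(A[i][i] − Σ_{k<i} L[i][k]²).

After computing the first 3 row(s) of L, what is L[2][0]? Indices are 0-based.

Step 1: L[0][0] = √(9) = 3.
  L[1][0] = (6) / L[0][0] = 2.
Step 2: L[1][1] = √(9) = 3.
  L[2][0] = (-6) / L[0][0] = -2.
  L[2][1] = (9) / L[1][1] = 3.
Step 3: L[2][2] = √(16) = 4.

L[2][0] = -2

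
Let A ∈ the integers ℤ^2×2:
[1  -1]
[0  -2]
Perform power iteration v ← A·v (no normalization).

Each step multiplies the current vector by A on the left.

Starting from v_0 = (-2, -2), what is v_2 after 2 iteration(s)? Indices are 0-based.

v_2 = (-4, -8)

v_0 = (-2, -2).
v_1 = A·v_0 = (0, 4).
v_2 = A·v_1 = (-4, -8).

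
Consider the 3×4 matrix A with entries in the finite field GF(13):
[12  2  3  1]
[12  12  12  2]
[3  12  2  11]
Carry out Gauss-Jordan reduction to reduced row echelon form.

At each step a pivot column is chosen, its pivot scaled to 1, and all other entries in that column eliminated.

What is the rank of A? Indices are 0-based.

rank = 3

pivot(0,0)=12: scale R0 → (1, 11, 10, 12)
  clear (1,0): R1 −= (12)R0 → (0, 10, 9, 1)
  clear (2,0): R2 −= (3)R0 → (0, 5, 11, 1)
pivot(1,1)=10: scale R1 → (0, 1, 10, 4)
  clear (0,1): R0 −= (11)R1 → (1, 0, 4, 7)
  clear (2,1): R2 −= (5)R1 → (0, 0, 0, 7)
col 2: no nonzero at/below row 2; advance.
pivot(2,3)=7: scale R2 → (0, 0, 0, 1)
  clear (0,3): R0 −= (7)R2 → (1, 0, 4, 0)
  clear (1,3): R1 −= (4)R2 → (0, 1, 10, 0)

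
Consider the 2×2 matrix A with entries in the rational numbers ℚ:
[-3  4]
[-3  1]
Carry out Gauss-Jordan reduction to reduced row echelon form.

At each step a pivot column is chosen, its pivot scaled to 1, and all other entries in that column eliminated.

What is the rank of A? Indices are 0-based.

step 1: normalize row 0 (÷-3) = (1, -4/3)
  row 1: subtract -3×row0 = (0, -3)
step 2: normalize row 1 (÷-3) = (0, 1)
  row 0: subtract -4/3×row1 = (1, 0)

rank = 2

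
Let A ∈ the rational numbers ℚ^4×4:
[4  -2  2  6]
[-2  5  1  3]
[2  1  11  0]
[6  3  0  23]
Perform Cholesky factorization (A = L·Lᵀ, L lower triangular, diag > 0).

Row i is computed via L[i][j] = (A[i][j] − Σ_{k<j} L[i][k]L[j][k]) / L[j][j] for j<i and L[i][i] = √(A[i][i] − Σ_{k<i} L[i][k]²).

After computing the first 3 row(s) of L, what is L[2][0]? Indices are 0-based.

L[2][0] = 1

Step 1: L[0][0] = √(4) = 2.
  L[1][0] = (-2) / L[0][0] = -1.
Step 2: L[1][1] = √(4) = 2.
  L[2][0] = (2) / L[0][0] = 1.
  L[2][1] = (2) / L[1][1] = 1.
Step 3: L[2][2] = √(9) = 3.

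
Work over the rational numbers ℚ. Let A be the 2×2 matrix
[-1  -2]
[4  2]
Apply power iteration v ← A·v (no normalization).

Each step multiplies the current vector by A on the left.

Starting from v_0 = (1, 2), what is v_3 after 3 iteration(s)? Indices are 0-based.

v_0 = (1, 2).
v_1 = A·v_0 = (-5, 8).
v_2 = A·v_1 = (-11, -4).
v_3 = A·v_2 = (19, -52).

v_3 = (19, -52)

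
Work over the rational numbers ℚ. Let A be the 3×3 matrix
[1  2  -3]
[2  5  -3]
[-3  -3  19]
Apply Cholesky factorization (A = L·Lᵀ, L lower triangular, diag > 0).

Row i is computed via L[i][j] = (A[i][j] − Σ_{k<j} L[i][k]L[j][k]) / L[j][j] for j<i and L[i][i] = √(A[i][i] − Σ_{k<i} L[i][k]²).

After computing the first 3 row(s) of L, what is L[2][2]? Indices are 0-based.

L[2][2] = 1

Step 1: L[0][0] = √(1) = 1.
  L[1][0] = (2) / L[0][0] = 2.
Step 2: L[1][1] = √(1) = 1.
  L[2][0] = (-3) / L[0][0] = -3.
  L[2][1] = (3) / L[1][1] = 3.
Step 3: L[2][2] = √(1) = 1.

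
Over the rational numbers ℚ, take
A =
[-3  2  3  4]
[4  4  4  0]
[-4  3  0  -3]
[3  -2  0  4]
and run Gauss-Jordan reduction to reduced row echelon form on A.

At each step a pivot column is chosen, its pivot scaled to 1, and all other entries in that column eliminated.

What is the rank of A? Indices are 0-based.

pivot(0,0)=-3: scale R0 → (1, -2/3, -1, -4/3)
  clear (1,0): R1 −= (4)R0 → (0, 20/3, 8, 16/3)
  clear (2,0): R2 −= (-4)R0 → (0, 1/3, -4, -25/3)
  clear (3,0): R3 −= (3)R0 → (0, 0, 3, 8)
pivot(1,1)=20/3: scale R1 → (0, 1, 6/5, 4/5)
  clear (0,1): R0 −= (-2/3)R1 → (1, 0, -1/5, -4/5)
  clear (2,1): R2 −= (1/3)R1 → (0, 0, -22/5, -43/5)
pivot(2,2)=-22/5: scale R2 → (0, 0, 1, 43/22)
  clear (0,2): R0 −= (-1/5)R2 → (1, 0, 0, -9/22)
  clear (1,2): R1 −= (6/5)R2 → (0, 1, 0, -17/11)
  clear (3,2): R3 −= (3)R2 → (0, 0, 0, 47/22)
pivot(3,3)=47/22: scale R3 → (0, 0, 0, 1)
  clear (0,3): R0 −= (-9/22)R3 → (1, 0, 0, 0)
  clear (1,3): R1 −= (-17/11)R3 → (0, 1, 0, 0)
  clear (2,3): R2 −= (43/22)R3 → (0, 0, 1, 0)

rank = 4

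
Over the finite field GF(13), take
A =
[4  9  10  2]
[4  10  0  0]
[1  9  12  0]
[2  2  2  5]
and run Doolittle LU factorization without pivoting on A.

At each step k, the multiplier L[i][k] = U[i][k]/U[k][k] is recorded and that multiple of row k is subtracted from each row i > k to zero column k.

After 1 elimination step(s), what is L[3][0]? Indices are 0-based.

L[3][0] = 7

[col 0] pivot 4
  R1 -= 1*R0 → (0, 1, 3, 11)  (L[1][0] := 1)
  R2 -= 10*R0 → (0, 10, 3, 6)  (L[2][0] := 10)
  R3 -= 7*R0 → (0, 4, 10, 4)  (L[3][0] := 7)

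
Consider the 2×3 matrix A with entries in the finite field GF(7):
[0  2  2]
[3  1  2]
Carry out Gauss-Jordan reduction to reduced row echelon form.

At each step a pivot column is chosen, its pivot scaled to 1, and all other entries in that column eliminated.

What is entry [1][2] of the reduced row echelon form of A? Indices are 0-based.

M[1][2] = 1

step 1: exchange rows 0,1
step 1: normalize row 0 (÷3) = (1, 5, 3)
step 2: normalize row 1 (÷2) = (0, 1, 1)
  row 0: subtract 5×row1 = (1, 0, 5)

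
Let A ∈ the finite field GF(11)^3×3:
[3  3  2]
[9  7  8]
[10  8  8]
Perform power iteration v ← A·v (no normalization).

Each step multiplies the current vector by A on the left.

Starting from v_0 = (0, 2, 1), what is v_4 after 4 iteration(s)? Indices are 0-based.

v_4 = (0, 1, 10)

v_0 = (0, 2, 1).
v_1 = A·v_0 = (8, 0, 2).
v_2 = A·v_1 = (6, 0, 8).
v_3 = A·v_2 = (1, 8, 3).
v_4 = A·v_3 = (0, 1, 10).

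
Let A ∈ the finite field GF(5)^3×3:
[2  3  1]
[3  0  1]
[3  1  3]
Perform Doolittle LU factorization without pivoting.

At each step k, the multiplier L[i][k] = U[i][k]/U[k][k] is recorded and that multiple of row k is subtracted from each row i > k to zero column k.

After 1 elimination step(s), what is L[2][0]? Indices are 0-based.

[col 0] pivot 2
  R1 -= 4*R0 → (0, 3, 2)  (L[1][0] := 4)
  R2 -= 4*R0 → (0, 4, 4)  (L[2][0] := 4)

L[2][0] = 4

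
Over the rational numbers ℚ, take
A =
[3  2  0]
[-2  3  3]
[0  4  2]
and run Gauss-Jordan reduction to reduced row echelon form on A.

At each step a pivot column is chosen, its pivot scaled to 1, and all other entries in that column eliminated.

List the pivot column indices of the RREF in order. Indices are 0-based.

[1] R0 /= 3  ⇒  (1, 2/3, 0)
     R1 -= -2·R0  ⇒  (0, 13/3, 3)
[2] R1 /= 13/3  ⇒  (0, 1, 9/13)
     R0 -= 2/3·R1  ⇒  (1, 0, -6/13)
     R2 -= 4·R1  ⇒  (0, 0, -10/13)
[3] R2 /= -10/13  ⇒  (0, 0, 1)
     R0 -= -6/13·R2  ⇒  (1, 0, 0)
     R1 -= 9/13·R2  ⇒  (0, 1, 0)

pivot columns: 0, 1, 2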